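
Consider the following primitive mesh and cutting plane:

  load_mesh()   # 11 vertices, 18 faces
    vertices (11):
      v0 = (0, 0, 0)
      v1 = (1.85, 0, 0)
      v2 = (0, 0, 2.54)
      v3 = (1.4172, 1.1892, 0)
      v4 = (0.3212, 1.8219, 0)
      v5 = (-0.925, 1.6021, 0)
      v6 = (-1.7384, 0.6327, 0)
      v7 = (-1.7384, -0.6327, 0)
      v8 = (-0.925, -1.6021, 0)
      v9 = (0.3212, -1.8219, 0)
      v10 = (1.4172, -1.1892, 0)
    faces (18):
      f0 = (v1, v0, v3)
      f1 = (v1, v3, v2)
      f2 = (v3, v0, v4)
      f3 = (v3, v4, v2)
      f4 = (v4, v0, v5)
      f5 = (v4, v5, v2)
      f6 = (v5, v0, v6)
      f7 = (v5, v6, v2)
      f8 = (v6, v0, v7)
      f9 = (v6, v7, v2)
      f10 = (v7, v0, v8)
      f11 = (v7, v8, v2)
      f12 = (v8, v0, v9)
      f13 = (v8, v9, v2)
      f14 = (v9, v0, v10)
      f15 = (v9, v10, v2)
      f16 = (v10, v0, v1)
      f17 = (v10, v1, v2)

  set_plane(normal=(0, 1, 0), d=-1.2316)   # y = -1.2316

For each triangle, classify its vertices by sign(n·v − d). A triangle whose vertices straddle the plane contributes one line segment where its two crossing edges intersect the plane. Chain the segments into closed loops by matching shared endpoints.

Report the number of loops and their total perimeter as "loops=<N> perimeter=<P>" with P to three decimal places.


Straddling triangles (6 of 18):
  (v7,v0,v8) [++-] → (-0.711085, -1.2316, 0)–(-1.23588, -1.2316, 0)  len=0.5248
  (v7,v8,v2) [+-+] → (-1.23588, -1.2316, 0)–(-0.711085, -1.2316, 0.587398)  len=0.7877
  (v8,v0,v9) [-+-] → (-0.711085, -1.2316, 0)–(0.21713, -1.2316, 0)  len=0.9282
  (v8,v9,v2) [--+] → (0.21713, -1.2316, 0.822966)–(-0.711085, -1.2316, 0.587398)  len=0.9576
  (v9,v0,v10) [-++] → (0.21713, -1.2316, 0)–(1.34375, -1.2316, 0)  len=1.1266
  (v9,v10,v2) [-++] → (1.34375, -1.2316, 0)–(0.21713, -1.2316, 0.822966)  len=1.3952

Chained into 1 loop(s):
  loop 1: 6 segments, perimeter = 5.7201
Total perimeter = 5.720

loops=1 perimeter=5.720


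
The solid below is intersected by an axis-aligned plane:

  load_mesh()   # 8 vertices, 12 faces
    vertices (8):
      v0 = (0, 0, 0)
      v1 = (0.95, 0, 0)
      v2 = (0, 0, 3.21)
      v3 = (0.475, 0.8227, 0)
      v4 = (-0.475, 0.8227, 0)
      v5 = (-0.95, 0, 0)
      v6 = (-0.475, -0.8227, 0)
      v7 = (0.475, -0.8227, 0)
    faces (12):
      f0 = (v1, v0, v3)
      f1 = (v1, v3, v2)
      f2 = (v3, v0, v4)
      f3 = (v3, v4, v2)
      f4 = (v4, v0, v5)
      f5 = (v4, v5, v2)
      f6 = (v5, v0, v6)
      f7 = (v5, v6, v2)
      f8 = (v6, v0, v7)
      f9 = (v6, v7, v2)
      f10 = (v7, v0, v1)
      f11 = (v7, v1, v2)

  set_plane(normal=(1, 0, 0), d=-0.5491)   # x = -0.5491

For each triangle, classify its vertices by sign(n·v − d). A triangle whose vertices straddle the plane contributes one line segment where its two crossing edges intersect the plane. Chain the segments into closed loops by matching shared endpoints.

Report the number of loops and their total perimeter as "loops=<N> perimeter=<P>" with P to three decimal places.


loops=1 perimeter=4.433

Straddling triangles (4 of 12):
  (v4,v0,v5) [++-] → (-0.5491, 0, 0)–(-0.5491, 0.694359, 0)  len=0.6944
  (v4,v5,v2) [+-+] → (-0.5491, 0.694359, 0)–(-0.5491, 0, 1.35462)  len=1.5222
  (v5,v0,v6) [-++] → (-0.5491, 0, 0)–(-0.5491, -0.694359, 0)  len=0.6944
  (v5,v6,v2) [-++] → (-0.5491, -0.694359, 0)–(-0.5491, 0, 1.35462)  len=1.5222

Chained into 1 loop(s):
  loop 1: 4 segments, perimeter = 4.4331
Total perimeter = 4.433


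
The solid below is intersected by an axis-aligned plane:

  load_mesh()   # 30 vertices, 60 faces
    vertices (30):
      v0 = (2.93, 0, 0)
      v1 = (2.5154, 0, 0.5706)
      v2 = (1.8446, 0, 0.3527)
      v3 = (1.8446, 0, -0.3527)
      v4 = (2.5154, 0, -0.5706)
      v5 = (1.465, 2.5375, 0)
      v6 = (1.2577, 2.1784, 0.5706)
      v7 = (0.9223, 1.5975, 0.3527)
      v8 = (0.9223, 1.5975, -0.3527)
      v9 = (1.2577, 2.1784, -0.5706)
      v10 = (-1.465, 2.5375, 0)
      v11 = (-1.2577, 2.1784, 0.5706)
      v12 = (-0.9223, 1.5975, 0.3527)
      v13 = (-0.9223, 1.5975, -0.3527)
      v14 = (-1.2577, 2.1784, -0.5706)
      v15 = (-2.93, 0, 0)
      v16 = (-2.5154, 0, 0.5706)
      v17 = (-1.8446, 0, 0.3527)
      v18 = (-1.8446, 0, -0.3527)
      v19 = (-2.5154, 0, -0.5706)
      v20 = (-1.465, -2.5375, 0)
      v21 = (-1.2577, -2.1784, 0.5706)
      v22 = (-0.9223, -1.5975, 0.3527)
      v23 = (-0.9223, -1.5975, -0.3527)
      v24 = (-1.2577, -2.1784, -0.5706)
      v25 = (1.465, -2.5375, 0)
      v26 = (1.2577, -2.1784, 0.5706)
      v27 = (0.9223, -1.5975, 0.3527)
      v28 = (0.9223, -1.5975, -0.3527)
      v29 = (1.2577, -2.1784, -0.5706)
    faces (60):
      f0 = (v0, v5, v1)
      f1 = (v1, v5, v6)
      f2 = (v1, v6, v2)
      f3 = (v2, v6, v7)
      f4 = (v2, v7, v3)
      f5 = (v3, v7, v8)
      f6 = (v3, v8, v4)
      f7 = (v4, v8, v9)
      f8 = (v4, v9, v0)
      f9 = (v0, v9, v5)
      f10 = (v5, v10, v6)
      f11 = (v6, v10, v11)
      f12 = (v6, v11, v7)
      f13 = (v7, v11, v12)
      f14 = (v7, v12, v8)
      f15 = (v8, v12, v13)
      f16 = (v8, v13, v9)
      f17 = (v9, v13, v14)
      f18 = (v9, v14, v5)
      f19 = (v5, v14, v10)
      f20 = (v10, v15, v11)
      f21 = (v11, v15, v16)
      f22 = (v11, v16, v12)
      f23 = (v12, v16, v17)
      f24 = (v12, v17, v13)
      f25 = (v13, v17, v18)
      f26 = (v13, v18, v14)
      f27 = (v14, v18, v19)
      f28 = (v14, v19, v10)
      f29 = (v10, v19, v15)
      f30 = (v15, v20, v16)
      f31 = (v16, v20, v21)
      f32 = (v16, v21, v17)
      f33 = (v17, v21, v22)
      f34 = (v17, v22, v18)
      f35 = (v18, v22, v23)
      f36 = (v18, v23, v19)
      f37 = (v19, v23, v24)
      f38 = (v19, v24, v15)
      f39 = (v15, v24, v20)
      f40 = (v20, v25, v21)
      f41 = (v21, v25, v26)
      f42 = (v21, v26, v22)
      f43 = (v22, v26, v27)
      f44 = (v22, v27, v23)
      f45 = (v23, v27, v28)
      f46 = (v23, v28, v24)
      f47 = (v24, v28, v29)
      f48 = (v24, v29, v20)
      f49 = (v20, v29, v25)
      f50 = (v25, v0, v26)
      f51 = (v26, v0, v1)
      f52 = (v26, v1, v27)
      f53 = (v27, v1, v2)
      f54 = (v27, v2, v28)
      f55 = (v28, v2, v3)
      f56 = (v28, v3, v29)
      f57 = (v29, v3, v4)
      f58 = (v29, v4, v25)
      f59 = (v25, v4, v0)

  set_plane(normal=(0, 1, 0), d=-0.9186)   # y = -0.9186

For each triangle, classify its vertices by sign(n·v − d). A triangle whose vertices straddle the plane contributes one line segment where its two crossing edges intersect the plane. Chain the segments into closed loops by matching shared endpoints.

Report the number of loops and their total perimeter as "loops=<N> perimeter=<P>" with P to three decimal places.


loops=2 perimeter=7.053

Straddling triangles (20 of 60):
  (v15,v20,v16) [+-+] → (-2.39966, -0.9186, 0)–(-2.13514, -0.9186, 0.364037)  len=0.4500
  (v16,v20,v21) [+--] → (-2.13514, -0.9186, 0.364037)–(-1.98505, -0.9186, 0.5706)  len=0.2553
  (v16,v21,v17) [+-+] → (-1.98505, -0.9186, 0.5706)–(-1.59711, -0.9186, 0.444585)  len=0.4079
  (v17,v21,v22) [+--] → (-1.59711, -0.9186, 0.444585)–(-1.31426, -0.9186, 0.3527)  len=0.2974
  (v17,v22,v18) [+-+] → (-1.31426, -0.9186, 0.3527)–(-1.31426, -0.9186, 0.0529216)  len=0.2998
  (v18,v22,v23) [+--] → (-1.31426, -0.9186, 0.0529216)–(-1.31426, -0.9186, -0.3527)  len=0.4056
  (v18,v23,v19) [+-+] → (-1.31426, -0.9186, -0.3527)–(-1.59933, -0.9186, -0.445302)  len=0.2997
  (v19,v23,v24) [+--] → (-1.59933, -0.9186, -0.445302)–(-1.98505, -0.9186, -0.5706)  len=0.4056
  (v19,v24,v15) [+-+] → (-1.98505, -0.9186, -0.5706)–(-2.22482, -0.9186, -0.240614)  len=0.4079
  (v15,v24,v20) [+--] → (-2.22482, -0.9186, -0.240614)–(-2.39966, -0.9186, 0)  len=0.2974
  (v25,v0,v26) [-+-] → (2.39966, -0.9186, 0)–(2.22482, -0.9186, 0.240614)  len=0.2974
  (v26,v0,v1) [-++] → (2.22482, -0.9186, 0.240614)–(1.98505, -0.9186, 0.5706)  len=0.4079
  (v26,v1,v27) [-+-] → (1.98505, -0.9186, 0.5706)–(1.59933, -0.9186, 0.445302)  len=0.4056
  (v27,v1,v2) [-++] → (1.59933, -0.9186, 0.445302)–(1.31426, -0.9186, 0.3527)  len=0.2997
  (v27,v2,v28) [-+-] → (1.31426, -0.9186, 0.3527)–(1.31426, -0.9186, -0.0529216)  len=0.4056
  (v28,v2,v3) [-++] → (1.31426, -0.9186, -0.0529216)–(1.31426, -0.9186, -0.3527)  len=0.2998
  (v28,v3,v29) [-+-] → (1.31426, -0.9186, -0.3527)–(1.59711, -0.9186, -0.444585)  len=0.2974
  (v29,v3,v4) [-++] → (1.59711, -0.9186, -0.444585)–(1.98505, -0.9186, -0.5706)  len=0.4079
  (v29,v4,v25) [-+-] → (1.98505, -0.9186, -0.5706)–(2.13514, -0.9186, -0.364037)  len=0.2553
  (v25,v4,v0) [-++] → (2.13514, -0.9186, -0.364037)–(2.39966, -0.9186, 0)  len=0.4500

Chained into 2 loop(s):
  loop 1: 10 segments, perimeter = 3.5266
  loop 2: 10 segments, perimeter = 3.5266
Total perimeter = 7.053


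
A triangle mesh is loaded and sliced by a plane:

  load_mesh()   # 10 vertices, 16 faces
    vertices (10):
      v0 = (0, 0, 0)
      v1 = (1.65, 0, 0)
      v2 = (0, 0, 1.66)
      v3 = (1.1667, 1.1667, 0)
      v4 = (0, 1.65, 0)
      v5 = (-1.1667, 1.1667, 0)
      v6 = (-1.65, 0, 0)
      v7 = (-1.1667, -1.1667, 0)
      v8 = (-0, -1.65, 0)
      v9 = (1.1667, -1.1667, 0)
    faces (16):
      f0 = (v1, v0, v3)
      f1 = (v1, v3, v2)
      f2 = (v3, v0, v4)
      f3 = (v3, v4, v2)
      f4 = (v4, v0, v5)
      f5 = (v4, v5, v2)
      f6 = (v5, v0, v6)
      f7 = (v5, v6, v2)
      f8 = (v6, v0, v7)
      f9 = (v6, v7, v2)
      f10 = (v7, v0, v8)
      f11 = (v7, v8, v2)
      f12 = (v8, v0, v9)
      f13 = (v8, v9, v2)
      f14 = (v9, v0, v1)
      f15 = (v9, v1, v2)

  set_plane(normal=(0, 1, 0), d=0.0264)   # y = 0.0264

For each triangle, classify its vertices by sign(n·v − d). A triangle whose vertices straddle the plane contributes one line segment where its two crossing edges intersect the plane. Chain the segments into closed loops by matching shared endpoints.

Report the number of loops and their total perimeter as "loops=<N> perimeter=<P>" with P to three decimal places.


loops=1 perimeter=7.910

Straddling triangles (8 of 16):
  (v1,v0,v3) [--+] → (0.0264, 0.0264, 0)–(1.63906, 0.0264, 0)  len=1.6127
  (v1,v3,v2) [-+-] → (1.63906, 0.0264, 0)–(0.0264, 0.0264, 1.62244)  len=2.2876
  (v3,v0,v4) [+-+] → (0.0264, 0.0264, 0)–(0, 0.0264, 0)  len=0.0264
  (v3,v4,v2) [++-] → (0, 0.0264, 1.63344)–(0.0264, 0.0264, 1.62244)  len=0.0286
  (v4,v0,v5) [+-+] → (0, 0.0264, 0)–(-0.0264, 0.0264, 0)  len=0.0264
  (v4,v5,v2) [++-] → (-0.0264, 0.0264, 1.62244)–(0, 0.0264, 1.63344)  len=0.0286
  (v5,v0,v6) [+--] → (-0.0264, 0.0264, 0)–(-1.63906, 0.0264, 0)  len=1.6127
  (v5,v6,v2) [+--] → (-1.63906, 0.0264, 0)–(-0.0264, 0.0264, 1.62244)  len=2.2876

Chained into 1 loop(s):
  loop 1: 8 segments, perimeter = 7.9105
Total perimeter = 7.910


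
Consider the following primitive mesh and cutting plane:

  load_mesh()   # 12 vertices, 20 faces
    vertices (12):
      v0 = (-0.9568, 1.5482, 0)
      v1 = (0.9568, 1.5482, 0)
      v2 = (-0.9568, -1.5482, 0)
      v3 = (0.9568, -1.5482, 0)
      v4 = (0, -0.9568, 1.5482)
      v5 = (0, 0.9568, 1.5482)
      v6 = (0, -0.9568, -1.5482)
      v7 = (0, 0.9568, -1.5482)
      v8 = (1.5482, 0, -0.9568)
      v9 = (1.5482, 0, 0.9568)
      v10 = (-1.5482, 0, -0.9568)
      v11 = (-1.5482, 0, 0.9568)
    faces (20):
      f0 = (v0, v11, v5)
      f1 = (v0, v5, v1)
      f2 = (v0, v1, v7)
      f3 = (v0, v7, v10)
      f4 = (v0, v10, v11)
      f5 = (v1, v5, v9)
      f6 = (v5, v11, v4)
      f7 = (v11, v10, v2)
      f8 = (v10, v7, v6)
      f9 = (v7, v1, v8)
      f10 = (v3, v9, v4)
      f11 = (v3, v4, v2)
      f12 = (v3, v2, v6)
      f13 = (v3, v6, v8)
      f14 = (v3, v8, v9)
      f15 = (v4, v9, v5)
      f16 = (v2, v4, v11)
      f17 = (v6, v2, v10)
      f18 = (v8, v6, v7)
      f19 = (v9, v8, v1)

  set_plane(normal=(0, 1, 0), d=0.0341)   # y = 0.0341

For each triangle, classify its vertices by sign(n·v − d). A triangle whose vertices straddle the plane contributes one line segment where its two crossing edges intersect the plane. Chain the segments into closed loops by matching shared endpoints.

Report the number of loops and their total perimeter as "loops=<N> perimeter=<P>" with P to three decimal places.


Straddling triangles (10 of 20):
  (v0,v11,v5) [+-+] → (-1.53517, 0.0341, 0.935726)–(-1.49302, 0.0341, 0.977877)  len=0.0596
  (v0,v7,v10) [++-] → (-1.49302, 0.0341, -0.977877)–(-1.53517, 0.0341, -0.935726)  len=0.0596
  (v0,v10,v11) [+--] → (-1.53517, 0.0341, -0.935726)–(-1.53517, 0.0341, 0.935726)  len=1.8715
  (v1,v5,v9) [++-] → (1.49302, 0.0341, 0.977877)–(1.53517, 0.0341, 0.935726)  len=0.0596
  (v5,v11,v4) [+--] → (-1.49302, 0.0341, 0.977877)–(0, 0.0341, 1.5482)  len=1.5982
  (v10,v7,v6) [-+-] → (-1.49302, 0.0341, -0.977877)–(0, 0.0341, -1.5482)  len=1.5982
  (v7,v1,v8) [++-] → (1.53517, 0.0341, -0.935726)–(1.49302, 0.0341, -0.977877)  len=0.0596
  (v4,v9,v5) [--+] → (1.49302, 0.0341, 0.977877)–(0, 0.0341, 1.5482)  len=1.5982
  (v8,v6,v7) [--+] → (0, 0.0341, -1.5482)–(1.49302, 0.0341, -0.977877)  len=1.5982
  (v9,v8,v1) [--+] → (1.53517, 0.0341, -0.935726)–(1.53517, 0.0341, 0.935726)  len=1.8715

Chained into 1 loop(s):
  loop 1: 10 segments, perimeter = 10.3743
Total perimeter = 10.374

loops=1 perimeter=10.374


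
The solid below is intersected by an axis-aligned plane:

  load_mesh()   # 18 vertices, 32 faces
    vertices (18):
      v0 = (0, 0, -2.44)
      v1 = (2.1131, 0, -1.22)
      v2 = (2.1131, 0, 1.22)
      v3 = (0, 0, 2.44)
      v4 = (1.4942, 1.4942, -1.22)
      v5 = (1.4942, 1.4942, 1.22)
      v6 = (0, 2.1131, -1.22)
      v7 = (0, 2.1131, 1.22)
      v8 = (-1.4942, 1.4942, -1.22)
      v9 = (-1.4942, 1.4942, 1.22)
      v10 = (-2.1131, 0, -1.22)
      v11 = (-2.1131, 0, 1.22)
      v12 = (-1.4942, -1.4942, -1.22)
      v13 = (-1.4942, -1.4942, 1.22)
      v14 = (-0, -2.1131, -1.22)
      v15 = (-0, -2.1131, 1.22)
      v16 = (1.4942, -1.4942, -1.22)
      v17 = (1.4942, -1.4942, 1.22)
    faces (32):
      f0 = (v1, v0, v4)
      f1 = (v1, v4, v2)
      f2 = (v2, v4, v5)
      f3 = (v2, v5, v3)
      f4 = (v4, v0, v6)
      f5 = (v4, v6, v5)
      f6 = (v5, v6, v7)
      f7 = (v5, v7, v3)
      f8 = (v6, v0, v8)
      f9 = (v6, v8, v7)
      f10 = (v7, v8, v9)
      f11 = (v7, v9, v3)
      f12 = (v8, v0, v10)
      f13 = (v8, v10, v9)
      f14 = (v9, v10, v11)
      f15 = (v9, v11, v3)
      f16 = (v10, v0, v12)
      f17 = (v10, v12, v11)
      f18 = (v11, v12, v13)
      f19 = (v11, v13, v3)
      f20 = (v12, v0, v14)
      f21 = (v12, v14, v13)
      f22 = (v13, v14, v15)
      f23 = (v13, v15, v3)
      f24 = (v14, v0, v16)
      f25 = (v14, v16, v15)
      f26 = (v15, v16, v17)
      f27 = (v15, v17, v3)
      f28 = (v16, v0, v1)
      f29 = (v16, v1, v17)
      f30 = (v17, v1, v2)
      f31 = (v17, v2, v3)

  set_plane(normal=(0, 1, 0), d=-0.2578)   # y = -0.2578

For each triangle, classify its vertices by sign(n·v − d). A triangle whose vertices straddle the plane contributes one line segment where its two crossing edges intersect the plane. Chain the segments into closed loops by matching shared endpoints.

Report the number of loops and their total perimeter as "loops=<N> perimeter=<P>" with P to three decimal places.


Straddling triangles (12 of 32):
  (v10,v0,v12) [++-] → (-0.2578, -0.2578, -2.22951)–(-2.00632, -0.2578, -1.22)  len=2.0190
  (v10,v12,v11) [+-+] → (-2.00632, -0.2578, -1.22)–(-2.00632, -0.2578, 0.799018)  len=2.0190
  (v11,v12,v13) [+--] → (-2.00632, -0.2578, 0.799018)–(-2.00632, -0.2578, 1.22)  len=0.4210
  (v11,v13,v3) [+-+] → (-2.00632, -0.2578, 1.22)–(-0.2578, -0.2578, 2.22951)  len=2.0190
  (v12,v0,v14) [-+-] → (-0.2578, -0.2578, -2.22951)–(0, -0.2578, -2.29116)  len=0.2651
  (v13,v15,v3) [--+] → (0, -0.2578, 2.29116)–(-0.2578, -0.2578, 2.22951)  len=0.2651
  (v14,v0,v16) [-+-] → (0, -0.2578, -2.29116)–(0.2578, -0.2578, -2.22951)  len=0.2651
  (v15,v17,v3) [--+] → (0.2578, -0.2578, 2.22951)–(0, -0.2578, 2.29116)  len=0.2651
  (v16,v0,v1) [-++] → (0.2578, -0.2578, -2.22951)–(2.00632, -0.2578, -1.22)  len=2.0190
  (v16,v1,v17) [-+-] → (2.00632, -0.2578, -1.22)–(2.00632, -0.2578, -0.799018)  len=0.4210
  (v17,v1,v2) [-++] → (2.00632, -0.2578, -0.799018)–(2.00632, -0.2578, 1.22)  len=2.0190
  (v17,v2,v3) [-++] → (2.00632, -0.2578, 1.22)–(0.2578, -0.2578, 2.22951)  len=2.0190

Chained into 1 loop(s):
  loop 1: 12 segments, perimeter = 14.0163
Total perimeter = 14.016

loops=1 perimeter=14.016


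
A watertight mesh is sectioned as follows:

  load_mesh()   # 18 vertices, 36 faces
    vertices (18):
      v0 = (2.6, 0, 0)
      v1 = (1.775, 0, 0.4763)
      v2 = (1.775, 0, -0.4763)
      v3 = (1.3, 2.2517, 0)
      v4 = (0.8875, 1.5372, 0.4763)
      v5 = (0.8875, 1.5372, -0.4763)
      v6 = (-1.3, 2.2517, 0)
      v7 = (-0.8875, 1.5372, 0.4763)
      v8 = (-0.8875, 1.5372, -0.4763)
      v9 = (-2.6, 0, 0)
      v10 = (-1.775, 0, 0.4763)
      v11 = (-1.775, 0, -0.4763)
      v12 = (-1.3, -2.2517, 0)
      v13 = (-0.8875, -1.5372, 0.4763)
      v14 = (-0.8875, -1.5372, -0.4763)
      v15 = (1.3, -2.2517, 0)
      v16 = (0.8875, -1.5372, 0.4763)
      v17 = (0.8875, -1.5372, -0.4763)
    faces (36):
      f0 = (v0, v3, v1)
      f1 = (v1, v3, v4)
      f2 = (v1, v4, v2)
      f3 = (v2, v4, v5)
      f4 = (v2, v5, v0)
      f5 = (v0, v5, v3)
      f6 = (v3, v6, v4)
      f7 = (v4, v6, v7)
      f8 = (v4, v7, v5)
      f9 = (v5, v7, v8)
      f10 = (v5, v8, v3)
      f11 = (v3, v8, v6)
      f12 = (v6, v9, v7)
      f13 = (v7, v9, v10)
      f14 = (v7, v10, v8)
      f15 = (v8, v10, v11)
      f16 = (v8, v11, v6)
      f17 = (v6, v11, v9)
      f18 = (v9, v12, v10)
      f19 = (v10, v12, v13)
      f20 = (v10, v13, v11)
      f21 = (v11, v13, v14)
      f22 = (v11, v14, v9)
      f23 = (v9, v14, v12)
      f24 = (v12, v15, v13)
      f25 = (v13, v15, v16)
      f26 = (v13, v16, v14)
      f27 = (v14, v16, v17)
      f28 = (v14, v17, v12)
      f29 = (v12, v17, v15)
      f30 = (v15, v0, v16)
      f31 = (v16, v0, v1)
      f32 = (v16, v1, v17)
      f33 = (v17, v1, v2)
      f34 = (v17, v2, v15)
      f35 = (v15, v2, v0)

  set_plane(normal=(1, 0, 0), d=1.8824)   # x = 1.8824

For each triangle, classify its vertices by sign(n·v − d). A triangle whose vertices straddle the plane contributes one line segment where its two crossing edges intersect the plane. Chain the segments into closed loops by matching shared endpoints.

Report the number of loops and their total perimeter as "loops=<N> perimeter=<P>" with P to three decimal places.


loops=1 perimeter=5.241

Straddling triangles (6 of 36):
  (v0,v3,v1) [+--] → (1.8824, 1.24294, 0)–(1.8824, 0, 0.414294)  len=1.3102
  (v2,v5,v0) [--+] → (1.8824, 0.644143, -0.199587)–(1.8824, 0, -0.414294)  len=0.6790
  (v0,v5,v3) [+--] → (1.8824, 0.644143, -0.199587)–(1.8824, 1.24294, 0)  len=0.6312
  (v15,v0,v16) [-+-] → (1.8824, -1.24294, 0)–(1.8824, -0.644143, 0.199587)  len=0.6312
  (v16,v0,v1) [-+-] → (1.8824, -0.644143, 0.199587)–(1.8824, 0, 0.414294)  len=0.6790
  (v15,v2,v0) [--+] → (1.8824, 0, -0.414294)–(1.8824, -1.24294, 0)  len=1.3102

Chained into 1 loop(s):
  loop 1: 6 segments, perimeter = 5.2407
Total perimeter = 5.241


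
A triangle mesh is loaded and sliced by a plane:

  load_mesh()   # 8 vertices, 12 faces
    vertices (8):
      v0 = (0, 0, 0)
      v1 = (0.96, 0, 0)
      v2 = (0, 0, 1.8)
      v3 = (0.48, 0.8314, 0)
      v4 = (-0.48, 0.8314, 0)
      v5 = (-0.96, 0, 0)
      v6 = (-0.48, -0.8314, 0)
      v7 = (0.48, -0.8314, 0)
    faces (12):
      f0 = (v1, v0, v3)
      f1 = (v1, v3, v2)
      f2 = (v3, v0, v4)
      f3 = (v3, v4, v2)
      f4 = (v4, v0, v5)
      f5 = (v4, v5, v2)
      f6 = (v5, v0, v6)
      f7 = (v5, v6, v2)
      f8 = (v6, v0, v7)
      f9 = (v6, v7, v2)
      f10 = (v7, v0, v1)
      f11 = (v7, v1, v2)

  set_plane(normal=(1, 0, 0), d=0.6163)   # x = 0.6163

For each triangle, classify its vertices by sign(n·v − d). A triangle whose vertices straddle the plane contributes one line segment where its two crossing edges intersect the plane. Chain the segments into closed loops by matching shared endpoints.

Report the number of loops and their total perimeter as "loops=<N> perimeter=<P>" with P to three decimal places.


loops=1 perimeter=2.945

Straddling triangles (4 of 12):
  (v1,v0,v3) [+--] → (0.6163, 0, 0)–(0.6163, 0.595317, 0)  len=0.5953
  (v1,v3,v2) [+--] → (0.6163, 0.595317, 0)–(0.6163, 0, 0.644437)  len=0.8773
  (v7,v0,v1) [--+] → (0.6163, 0, 0)–(0.6163, -0.595317, 0)  len=0.5953
  (v7,v1,v2) [-+-] → (0.6163, -0.595317, 0)–(0.6163, 0, 0.644437)  len=0.8773

Chained into 1 loop(s):
  loop 1: 4 segments, perimeter = 2.9453
Total perimeter = 2.945


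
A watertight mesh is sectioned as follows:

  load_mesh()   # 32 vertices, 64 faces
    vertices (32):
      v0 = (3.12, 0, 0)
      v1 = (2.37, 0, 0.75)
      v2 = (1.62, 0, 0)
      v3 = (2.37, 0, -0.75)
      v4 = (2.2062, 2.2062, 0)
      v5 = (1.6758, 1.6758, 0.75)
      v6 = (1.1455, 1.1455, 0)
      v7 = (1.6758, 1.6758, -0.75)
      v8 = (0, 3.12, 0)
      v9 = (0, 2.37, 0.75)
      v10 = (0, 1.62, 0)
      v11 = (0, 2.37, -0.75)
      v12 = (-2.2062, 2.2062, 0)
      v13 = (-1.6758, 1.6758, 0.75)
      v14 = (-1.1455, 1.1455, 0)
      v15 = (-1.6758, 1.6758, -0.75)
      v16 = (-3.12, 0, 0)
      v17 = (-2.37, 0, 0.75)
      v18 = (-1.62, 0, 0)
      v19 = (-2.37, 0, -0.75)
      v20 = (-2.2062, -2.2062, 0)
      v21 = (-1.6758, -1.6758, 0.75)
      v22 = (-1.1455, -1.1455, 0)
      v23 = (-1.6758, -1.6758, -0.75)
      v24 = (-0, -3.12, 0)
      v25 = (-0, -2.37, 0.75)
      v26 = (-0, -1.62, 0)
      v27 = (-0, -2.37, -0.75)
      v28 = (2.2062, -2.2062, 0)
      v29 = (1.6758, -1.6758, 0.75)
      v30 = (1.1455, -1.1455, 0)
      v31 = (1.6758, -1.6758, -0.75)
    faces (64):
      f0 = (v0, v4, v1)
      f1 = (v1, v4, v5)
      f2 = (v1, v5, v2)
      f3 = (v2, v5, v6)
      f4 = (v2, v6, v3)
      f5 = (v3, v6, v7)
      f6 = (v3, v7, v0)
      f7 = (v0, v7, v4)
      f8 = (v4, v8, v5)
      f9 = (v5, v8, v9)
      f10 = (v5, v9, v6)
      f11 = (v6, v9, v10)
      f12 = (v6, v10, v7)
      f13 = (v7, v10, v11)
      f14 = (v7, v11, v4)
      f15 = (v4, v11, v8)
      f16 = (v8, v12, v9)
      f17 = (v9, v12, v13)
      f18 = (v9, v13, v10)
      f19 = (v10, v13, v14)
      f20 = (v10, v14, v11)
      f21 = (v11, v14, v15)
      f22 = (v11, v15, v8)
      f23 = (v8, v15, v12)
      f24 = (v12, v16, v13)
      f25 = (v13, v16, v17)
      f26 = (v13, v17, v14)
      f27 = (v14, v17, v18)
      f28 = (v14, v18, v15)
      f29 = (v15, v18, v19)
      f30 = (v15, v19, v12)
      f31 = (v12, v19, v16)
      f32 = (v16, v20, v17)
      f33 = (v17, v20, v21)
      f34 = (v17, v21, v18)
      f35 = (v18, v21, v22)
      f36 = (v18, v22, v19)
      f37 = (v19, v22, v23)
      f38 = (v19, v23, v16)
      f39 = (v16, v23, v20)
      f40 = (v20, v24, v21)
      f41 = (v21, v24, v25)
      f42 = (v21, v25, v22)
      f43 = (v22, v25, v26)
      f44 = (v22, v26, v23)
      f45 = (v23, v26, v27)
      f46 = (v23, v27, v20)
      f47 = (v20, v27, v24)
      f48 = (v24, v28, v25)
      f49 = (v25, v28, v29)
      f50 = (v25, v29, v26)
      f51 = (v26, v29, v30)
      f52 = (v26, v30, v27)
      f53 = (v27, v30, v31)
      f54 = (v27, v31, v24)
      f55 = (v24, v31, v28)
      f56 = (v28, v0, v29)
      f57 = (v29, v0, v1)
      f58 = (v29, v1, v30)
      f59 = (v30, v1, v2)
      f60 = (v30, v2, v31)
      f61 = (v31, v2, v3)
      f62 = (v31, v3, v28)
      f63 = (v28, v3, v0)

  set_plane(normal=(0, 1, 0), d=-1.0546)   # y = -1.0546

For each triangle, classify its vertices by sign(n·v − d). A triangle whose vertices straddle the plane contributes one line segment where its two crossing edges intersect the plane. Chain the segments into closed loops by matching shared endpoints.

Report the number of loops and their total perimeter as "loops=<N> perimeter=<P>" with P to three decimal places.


Straddling triangles (16 of 64):
  (v16,v20,v17) [+-+] → (-2.68319, -1.0546, 0)–(-2.2917, -1.0546, 0.391488)  len=0.5536
  (v17,v20,v21) [+--] → (-2.2917, -1.0546, 0.391488)–(-1.93313, -1.0546, 0.75)  len=0.5071
  (v17,v21,v18) [+-+] → (-1.93313, -1.0546, 0.75)–(-1.65512, -1.0546, 0.471984)  len=0.3932
  (v18,v21,v22) [+--] → (-1.65512, -1.0546, 0.471984)–(-1.18315, -1.0546, 0)  len=0.6675
  (v18,v22,v19) [+-+] → (-1.18315, -1.0546, 0)–(-1.24267, -1.0546, -0.0595155)  len=0.0842
  (v19,v22,v23) [+--] → (-1.24267, -1.0546, -0.0595155)–(-1.93313, -1.0546, -0.75)  len=0.9765
  (v19,v23,v16) [+-+] → (-1.93313, -1.0546, -0.75)–(-2.21115, -1.0546, -0.471984)  len=0.3932
  (v16,v23,v20) [+--] → (-2.21115, -1.0546, -0.471984)–(-2.68319, -1.0546, 0)  len=0.6675
  (v28,v0,v29) [-+-] → (2.68319, -1.0546, 0)–(2.21115, -1.0546, 0.471984)  len=0.6675
  (v29,v0,v1) [-++] → (2.21115, -1.0546, 0.471984)–(1.93313, -1.0546, 0.75)  len=0.3932
  (v29,v1,v30) [-+-] → (1.93313, -1.0546, 0.75)–(1.24267, -1.0546, 0.0595155)  len=0.9765
  (v30,v1,v2) [-++] → (1.24267, -1.0546, 0.0595155)–(1.18315, -1.0546, 0)  len=0.0842
  (v30,v2,v31) [-+-] → (1.18315, -1.0546, 0)–(1.65512, -1.0546, -0.471984)  len=0.6675
  (v31,v2,v3) [-++] → (1.65512, -1.0546, -0.471984)–(1.93313, -1.0546, -0.75)  len=0.3932
  (v31,v3,v28) [-+-] → (1.93313, -1.0546, -0.75)–(2.2917, -1.0546, -0.391488)  len=0.5071
  (v28,v3,v0) [-++] → (2.2917, -1.0546, -0.391488)–(2.68319, -1.0546, 0)  len=0.5536

Chained into 2 loop(s):
  loop 1: 8 segments, perimeter = 4.2427
  loop 2: 8 segments, perimeter = 4.2427
Total perimeter = 8.485

loops=2 perimeter=8.485


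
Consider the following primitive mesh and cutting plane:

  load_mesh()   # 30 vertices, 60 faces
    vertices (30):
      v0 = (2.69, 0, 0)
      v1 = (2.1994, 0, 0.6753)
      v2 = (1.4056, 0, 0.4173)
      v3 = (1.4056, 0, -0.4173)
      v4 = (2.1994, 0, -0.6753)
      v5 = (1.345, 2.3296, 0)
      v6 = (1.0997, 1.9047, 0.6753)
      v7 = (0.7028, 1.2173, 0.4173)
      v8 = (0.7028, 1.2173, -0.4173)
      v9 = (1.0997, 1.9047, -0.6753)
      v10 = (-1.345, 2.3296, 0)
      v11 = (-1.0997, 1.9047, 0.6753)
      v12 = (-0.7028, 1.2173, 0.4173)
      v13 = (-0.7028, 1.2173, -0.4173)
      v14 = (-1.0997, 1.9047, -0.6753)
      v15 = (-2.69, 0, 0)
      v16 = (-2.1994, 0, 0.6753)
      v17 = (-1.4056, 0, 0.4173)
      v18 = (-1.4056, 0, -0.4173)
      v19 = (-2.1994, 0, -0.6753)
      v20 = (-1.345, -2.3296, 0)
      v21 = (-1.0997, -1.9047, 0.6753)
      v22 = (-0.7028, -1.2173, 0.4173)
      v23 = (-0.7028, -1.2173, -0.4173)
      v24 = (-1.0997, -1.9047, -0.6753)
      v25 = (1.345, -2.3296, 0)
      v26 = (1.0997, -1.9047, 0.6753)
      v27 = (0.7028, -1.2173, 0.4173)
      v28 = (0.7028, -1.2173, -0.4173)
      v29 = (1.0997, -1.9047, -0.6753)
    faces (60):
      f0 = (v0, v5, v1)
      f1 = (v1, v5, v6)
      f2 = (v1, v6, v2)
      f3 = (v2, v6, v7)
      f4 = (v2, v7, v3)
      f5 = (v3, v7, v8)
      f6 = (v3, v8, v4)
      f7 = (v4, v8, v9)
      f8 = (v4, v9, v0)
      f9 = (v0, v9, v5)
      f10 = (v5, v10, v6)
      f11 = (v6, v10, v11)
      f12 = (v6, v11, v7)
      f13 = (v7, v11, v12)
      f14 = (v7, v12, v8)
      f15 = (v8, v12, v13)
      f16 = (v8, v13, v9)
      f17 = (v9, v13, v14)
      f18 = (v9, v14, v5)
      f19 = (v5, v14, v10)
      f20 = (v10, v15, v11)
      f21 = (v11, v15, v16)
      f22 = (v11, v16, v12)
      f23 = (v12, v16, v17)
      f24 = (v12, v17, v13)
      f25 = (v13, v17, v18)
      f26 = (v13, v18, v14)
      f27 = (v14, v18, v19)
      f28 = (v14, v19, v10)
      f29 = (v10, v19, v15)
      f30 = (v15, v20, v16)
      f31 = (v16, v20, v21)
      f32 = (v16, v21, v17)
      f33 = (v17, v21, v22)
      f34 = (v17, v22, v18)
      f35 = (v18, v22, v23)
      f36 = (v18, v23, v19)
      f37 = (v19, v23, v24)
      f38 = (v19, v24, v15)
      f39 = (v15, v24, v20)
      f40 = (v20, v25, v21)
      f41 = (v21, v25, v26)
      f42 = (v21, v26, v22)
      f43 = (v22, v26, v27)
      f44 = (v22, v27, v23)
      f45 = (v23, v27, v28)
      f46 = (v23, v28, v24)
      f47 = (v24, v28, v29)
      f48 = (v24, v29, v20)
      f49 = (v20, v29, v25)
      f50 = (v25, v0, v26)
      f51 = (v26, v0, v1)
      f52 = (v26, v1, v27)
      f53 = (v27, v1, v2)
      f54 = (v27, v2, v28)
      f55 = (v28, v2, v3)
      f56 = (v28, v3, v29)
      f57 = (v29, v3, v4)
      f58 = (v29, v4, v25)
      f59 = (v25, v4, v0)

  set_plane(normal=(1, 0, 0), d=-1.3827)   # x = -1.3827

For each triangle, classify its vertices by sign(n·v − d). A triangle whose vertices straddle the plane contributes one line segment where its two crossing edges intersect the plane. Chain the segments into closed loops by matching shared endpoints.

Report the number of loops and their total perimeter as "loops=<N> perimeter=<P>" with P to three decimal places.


loops=2 perimeter=11.606

Straddling triangles (20 of 60):
  (v10,v15,v11) [+-+] → (-1.3827, 2.2643, 0)–(-1.3827, 1.56575, 0.555128)  len=0.8923
  (v11,v15,v16) [+--] → (-1.3827, 1.56575, 0.555128)–(-1.3827, 1.41454, 0.6753)  len=0.1931
  (v11,v16,v12) [+-+] → (-1.3827, 1.41454, 0.6753)–(-1.3827, 0.664285, 0.534508)  len=0.7634
  (v12,v16,v17) [+--] → (-1.3827, 0.664285, 0.534508)–(-1.3827, 0.0396644, 0.4173)  len=0.6355
  (v12,v17,v13) [+-+] → (-1.3827, 0.0396644, 0.4173)–(-1.3827, 0.0396644, 0.390105)  len=0.0272
  (v13,v17,v18) [+--] → (-1.3827, 0.0396644, 0.390105)–(-1.3827, 0.0396644, -0.4173)  len=0.8074
  (v13,v18,v14) [+-+] → (-1.3827, 0.0396644, -0.4173)–(-1.3827, 0.142588, -0.436614)  len=0.1047
  (v14,v18,v19) [+--] → (-1.3827, 0.142588, -0.436614)–(-1.3827, 1.41454, -0.6753)  len=1.2942
  (v14,v19,v10) [+-+] → (-1.3827, 1.41454, -0.6753)–(-1.3827, 2.22681, -0.0297973)  len=1.0375
  (v10,v19,v15) [+--] → (-1.3827, 2.22681, -0.0297973)–(-1.3827, 2.2643, 0)  len=0.0479
  (v15,v20,v16) [-+-] → (-1.3827, -2.2643, 0)–(-1.3827, -2.22681, 0.0297973)  len=0.0479
  (v16,v20,v21) [-++] → (-1.3827, -2.22681, 0.0297973)–(-1.3827, -1.41454, 0.6753)  len=1.0375
  (v16,v21,v17) [-+-] → (-1.3827, -1.41454, 0.6753)–(-1.3827, -0.142588, 0.436614)  len=1.2942
  (v17,v21,v22) [-++] → (-1.3827, -0.142588, 0.436614)–(-1.3827, -0.0396644, 0.4173)  len=0.1047
  (v17,v22,v18) [-+-] → (-1.3827, -0.0396644, 0.4173)–(-1.3827, -0.0396644, -0.390105)  len=0.8074
  (v18,v22,v23) [-++] → (-1.3827, -0.0396644, -0.390105)–(-1.3827, -0.0396644, -0.4173)  len=0.0272
  (v18,v23,v19) [-+-] → (-1.3827, -0.0396644, -0.4173)–(-1.3827, -0.664285, -0.534508)  len=0.6355
  (v19,v23,v24) [-++] → (-1.3827, -0.664285, -0.534508)–(-1.3827, -1.41454, -0.6753)  len=0.7634
  (v19,v24,v15) [-+-] → (-1.3827, -1.41454, -0.6753)–(-1.3827, -1.56575, -0.555128)  len=0.1931
  (v15,v24,v20) [-++] → (-1.3827, -1.56575, -0.555128)–(-1.3827, -2.2643, 0)  len=0.8923

Chained into 2 loop(s):
  loop 1: 10 segments, perimeter = 5.8032
  loop 2: 10 segments, perimeter = 5.8032
Total perimeter = 11.606


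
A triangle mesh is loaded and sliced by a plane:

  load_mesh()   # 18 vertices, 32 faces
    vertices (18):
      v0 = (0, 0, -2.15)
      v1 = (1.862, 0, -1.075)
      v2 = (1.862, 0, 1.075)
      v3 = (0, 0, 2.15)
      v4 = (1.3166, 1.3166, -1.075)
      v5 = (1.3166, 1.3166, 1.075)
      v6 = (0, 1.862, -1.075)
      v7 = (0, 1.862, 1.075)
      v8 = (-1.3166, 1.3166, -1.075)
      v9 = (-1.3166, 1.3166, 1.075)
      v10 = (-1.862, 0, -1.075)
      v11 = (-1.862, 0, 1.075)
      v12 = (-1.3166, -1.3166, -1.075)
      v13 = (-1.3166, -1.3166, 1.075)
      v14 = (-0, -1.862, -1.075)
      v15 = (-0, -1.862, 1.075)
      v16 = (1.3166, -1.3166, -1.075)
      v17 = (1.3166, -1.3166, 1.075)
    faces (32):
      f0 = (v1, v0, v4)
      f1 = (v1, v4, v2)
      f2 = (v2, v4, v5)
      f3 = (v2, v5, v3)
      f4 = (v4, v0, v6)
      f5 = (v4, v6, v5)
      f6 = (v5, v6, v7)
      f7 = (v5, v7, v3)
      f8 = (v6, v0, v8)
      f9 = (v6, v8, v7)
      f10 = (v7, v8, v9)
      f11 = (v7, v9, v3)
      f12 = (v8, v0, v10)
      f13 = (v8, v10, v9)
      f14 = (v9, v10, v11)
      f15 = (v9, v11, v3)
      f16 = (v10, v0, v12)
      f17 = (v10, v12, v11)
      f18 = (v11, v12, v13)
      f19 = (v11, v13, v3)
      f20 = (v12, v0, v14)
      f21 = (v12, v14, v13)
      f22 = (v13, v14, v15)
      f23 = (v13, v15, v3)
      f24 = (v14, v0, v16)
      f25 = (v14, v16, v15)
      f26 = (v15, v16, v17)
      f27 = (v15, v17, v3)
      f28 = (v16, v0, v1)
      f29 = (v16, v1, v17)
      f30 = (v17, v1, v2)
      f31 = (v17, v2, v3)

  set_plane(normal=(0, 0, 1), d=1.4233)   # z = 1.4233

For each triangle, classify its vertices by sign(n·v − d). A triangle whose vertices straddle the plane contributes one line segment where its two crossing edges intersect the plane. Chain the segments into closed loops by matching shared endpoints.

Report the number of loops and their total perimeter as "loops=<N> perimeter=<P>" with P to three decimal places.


Straddling triangles (8 of 32):
  (v2,v5,v3) [--+] → (0.890022, 0.890022, 1.4233)–(1.25871, 0, 1.4233)  len=0.9634
  (v5,v7,v3) [--+] → (0, 1.25871, 1.4233)–(0.890022, 0.890022, 1.4233)  len=0.9634
  (v7,v9,v3) [--+] → (-0.890022, 0.890022, 1.4233)–(0, 1.25871, 1.4233)  len=0.9634
  (v9,v11,v3) [--+] → (-1.25871, 0, 1.4233)–(-0.890022, 0.890022, 1.4233)  len=0.9634
  (v11,v13,v3) [--+] → (-0.890022, -0.890022, 1.4233)–(-1.25871, 0, 1.4233)  len=0.9634
  (v13,v15,v3) [--+] → (0, -1.25871, 1.4233)–(-0.890022, -0.890022, 1.4233)  len=0.9634
  (v15,v17,v3) [--+] → (0.890022, -0.890022, 1.4233)–(0, -1.25871, 1.4233)  len=0.9634
  (v17,v2,v3) [--+] → (1.25871, 0, 1.4233)–(0.890022, -0.890022, 1.4233)  len=0.9634

Chained into 1 loop(s):
  loop 1: 8 segments, perimeter = 7.7069
Total perimeter = 7.707

loops=1 perimeter=7.707


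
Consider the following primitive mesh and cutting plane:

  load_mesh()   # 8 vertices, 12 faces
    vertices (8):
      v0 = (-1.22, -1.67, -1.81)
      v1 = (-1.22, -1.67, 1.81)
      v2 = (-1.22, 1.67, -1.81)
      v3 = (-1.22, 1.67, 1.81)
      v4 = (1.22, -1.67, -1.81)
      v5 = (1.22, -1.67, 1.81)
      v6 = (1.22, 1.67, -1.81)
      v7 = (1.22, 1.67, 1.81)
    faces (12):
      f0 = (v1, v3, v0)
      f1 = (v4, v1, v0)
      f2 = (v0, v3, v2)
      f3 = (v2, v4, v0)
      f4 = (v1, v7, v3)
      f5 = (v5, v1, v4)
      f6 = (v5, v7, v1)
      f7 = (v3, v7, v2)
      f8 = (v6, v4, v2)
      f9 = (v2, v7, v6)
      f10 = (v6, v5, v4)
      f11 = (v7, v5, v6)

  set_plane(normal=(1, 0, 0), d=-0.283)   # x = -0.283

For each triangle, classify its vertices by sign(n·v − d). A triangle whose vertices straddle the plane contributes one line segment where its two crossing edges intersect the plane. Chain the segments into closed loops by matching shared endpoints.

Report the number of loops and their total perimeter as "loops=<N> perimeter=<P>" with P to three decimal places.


loops=1 perimeter=13.920

Straddling triangles (8 of 12):
  (v4,v1,v0) [+--] → (-0.283, -1.67, 0.419861)–(-0.283, -1.67, -1.81)  len=2.2299
  (v2,v4,v0) [-+-] → (-0.283, 0.387385, -1.81)–(-0.283, -1.67, -1.81)  len=2.0574
  (v1,v7,v3) [-+-] → (-0.283, -0.387385, 1.81)–(-0.283, 1.67, 1.81)  len=2.0574
  (v5,v1,v4) [+-+] → (-0.283, -1.67, 1.81)–(-0.283, -1.67, 0.419861)  len=1.3901
  (v5,v7,v1) [++-] → (-0.283, -0.387385, 1.81)–(-0.283, -1.67, 1.81)  len=1.2826
  (v3,v7,v2) [-+-] → (-0.283, 1.67, 1.81)–(-0.283, 1.67, -0.419861)  len=2.2299
  (v6,v4,v2) [++-] → (-0.283, 0.387385, -1.81)–(-0.283, 1.67, -1.81)  len=1.2826
  (v2,v7,v6) [-++] → (-0.283, 1.67, -0.419861)–(-0.283, 1.67, -1.81)  len=1.3901

Chained into 1 loop(s):
  loop 1: 8 segments, perimeter = 13.9200
Total perimeter = 13.920


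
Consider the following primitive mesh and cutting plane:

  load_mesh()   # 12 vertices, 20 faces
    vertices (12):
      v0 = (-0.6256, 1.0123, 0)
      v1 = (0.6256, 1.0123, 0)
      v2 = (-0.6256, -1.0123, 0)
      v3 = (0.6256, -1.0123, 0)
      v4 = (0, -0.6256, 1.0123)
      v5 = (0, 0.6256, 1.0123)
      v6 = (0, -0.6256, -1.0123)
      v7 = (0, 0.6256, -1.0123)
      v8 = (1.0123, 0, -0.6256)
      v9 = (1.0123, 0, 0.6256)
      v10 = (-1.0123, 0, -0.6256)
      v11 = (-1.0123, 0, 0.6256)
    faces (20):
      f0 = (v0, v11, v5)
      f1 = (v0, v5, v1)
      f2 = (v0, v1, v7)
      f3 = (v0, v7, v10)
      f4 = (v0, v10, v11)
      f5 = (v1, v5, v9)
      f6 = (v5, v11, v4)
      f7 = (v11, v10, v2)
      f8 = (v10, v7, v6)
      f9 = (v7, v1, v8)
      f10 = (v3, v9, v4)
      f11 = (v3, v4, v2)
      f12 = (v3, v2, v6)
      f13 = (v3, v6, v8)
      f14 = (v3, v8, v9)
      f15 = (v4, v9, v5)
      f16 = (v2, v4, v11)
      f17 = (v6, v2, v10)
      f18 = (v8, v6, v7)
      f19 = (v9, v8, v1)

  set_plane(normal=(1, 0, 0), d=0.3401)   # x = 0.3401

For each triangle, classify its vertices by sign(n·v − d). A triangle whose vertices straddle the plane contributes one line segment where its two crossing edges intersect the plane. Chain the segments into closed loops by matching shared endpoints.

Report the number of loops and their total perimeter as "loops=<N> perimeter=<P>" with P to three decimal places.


Straddling triangles (10 of 20):
  (v0,v5,v1) [--+] → (0.3401, 0.835825, 0.461975)–(0.3401, 1.0123, 0)  len=0.4945
  (v0,v1,v7) [-+-] → (0.3401, 1.0123, 0)–(0.3401, 0.835825, -0.461975)  len=0.4945
  (v1,v5,v9) [+-+] → (0.3401, 0.835825, 0.461975)–(0.3401, 0.415419, 0.882381)  len=0.5945
  (v7,v1,v8) [-++] → (0.3401, 0.835825, -0.461975)–(0.3401, 0.415419, -0.882381)  len=0.5945
  (v3,v9,v4) [++-] → (0.3401, -0.415419, 0.882381)–(0.3401, -0.835825, 0.461975)  len=0.5945
  (v3,v4,v2) [+--] → (0.3401, -0.835825, 0.461975)–(0.3401, -1.0123, 0)  len=0.4945
  (v3,v2,v6) [+--] → (0.3401, -1.0123, 0)–(0.3401, -0.835825, -0.461975)  len=0.4945
  (v3,v6,v8) [+-+] → (0.3401, -0.835825, -0.461975)–(0.3401, -0.415419, -0.882381)  len=0.5945
  (v4,v9,v5) [-+-] → (0.3401, -0.415419, 0.882381)–(0.3401, 0.415419, 0.882381)  len=0.8308
  (v8,v6,v7) [+--] → (0.3401, -0.415419, -0.882381)–(0.3401, 0.415419, -0.882381)  len=0.8308

Chained into 1 loop(s):
  loop 1: 10 segments, perimeter = 6.0180
Total perimeter = 6.018

loops=1 perimeter=6.018


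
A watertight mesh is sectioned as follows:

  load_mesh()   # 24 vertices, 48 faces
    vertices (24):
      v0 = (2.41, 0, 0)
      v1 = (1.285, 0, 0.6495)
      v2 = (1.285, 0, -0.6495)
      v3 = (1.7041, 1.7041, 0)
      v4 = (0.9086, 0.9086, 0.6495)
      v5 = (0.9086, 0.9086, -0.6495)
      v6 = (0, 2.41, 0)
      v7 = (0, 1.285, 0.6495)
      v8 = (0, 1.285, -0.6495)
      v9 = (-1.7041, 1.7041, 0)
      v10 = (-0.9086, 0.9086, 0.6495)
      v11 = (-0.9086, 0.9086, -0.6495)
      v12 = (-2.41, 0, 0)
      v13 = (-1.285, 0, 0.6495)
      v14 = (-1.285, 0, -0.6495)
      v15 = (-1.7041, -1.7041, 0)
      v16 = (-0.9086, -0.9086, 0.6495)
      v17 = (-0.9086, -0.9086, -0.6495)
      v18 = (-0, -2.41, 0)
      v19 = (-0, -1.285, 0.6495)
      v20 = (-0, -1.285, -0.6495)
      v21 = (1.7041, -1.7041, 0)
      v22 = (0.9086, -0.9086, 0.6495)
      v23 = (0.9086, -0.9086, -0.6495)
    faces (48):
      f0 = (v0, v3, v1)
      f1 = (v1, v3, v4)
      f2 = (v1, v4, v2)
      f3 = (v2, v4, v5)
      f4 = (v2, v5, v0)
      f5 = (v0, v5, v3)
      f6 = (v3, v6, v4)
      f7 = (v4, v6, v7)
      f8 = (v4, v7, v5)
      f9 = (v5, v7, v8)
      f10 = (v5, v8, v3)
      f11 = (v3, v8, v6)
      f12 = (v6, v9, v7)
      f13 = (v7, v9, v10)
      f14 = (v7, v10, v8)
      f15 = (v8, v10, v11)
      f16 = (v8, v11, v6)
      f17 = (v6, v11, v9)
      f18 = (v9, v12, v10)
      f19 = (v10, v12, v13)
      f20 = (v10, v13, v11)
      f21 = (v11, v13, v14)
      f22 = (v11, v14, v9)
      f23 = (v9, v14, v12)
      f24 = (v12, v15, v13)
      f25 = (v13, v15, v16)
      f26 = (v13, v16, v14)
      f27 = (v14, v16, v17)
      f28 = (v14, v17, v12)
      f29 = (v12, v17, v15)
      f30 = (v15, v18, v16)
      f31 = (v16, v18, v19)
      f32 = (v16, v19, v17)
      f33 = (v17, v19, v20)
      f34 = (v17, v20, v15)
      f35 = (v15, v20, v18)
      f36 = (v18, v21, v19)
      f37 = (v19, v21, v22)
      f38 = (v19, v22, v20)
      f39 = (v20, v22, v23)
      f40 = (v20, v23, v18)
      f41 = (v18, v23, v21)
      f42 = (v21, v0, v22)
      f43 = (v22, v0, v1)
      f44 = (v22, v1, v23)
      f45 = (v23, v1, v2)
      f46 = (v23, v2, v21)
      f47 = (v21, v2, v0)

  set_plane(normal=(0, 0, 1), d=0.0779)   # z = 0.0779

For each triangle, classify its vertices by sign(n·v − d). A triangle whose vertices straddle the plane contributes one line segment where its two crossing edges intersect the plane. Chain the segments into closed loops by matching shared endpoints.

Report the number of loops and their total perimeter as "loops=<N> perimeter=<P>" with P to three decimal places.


Straddling triangles (32 of 48):
  (v0,v3,v1) [--+] → (1.65383, 1.49971, 0.0779)–(2.27507, 0, 0.0779)  len=1.6233
  (v1,v3,v4) [+-+] → (1.65383, 1.49971, 0.0779)–(1.60869, 1.60869, 0.0779)  len=0.1180
  (v1,v4,v2) [++-] → (1.07423, 0.508788, 0.0779)–(1.285, 0, 0.0779)  len=0.5507
  (v2,v4,v5) [-+-] → (1.07423, 0.508788, 0.0779)–(0.9086, 0.9086, 0.0779)  len=0.4328
  (v3,v6,v4) [--+] → (0.108976, 2.22992, 0.0779)–(1.60869, 1.60869, 0.0779)  len=1.6233
  (v4,v6,v7) [+-+] → (0.108976, 2.22992, 0.0779)–(0, 2.27507, 0.0779)  len=0.1180
  (v4,v7,v5) [++-] → (0.399812, 1.11937, 0.0779)–(0.9086, 0.9086, 0.0779)  len=0.5507
  (v5,v7,v8) [-+-] → (0.399812, 1.11937, 0.0779)–(0, 1.285, 0.0779)  len=0.4328
  (v6,v9,v7) [--+] → (-1.49971, 1.65383, 0.0779)–(0, 2.27507, 0.0779)  len=1.6233
  (v7,v9,v10) [+-+] → (-1.49971, 1.65383, 0.0779)–(-1.60869, 1.60869, 0.0779)  len=0.1180
  (v7,v10,v8) [++-] → (-0.508788, 1.07423, 0.0779)–(0, 1.285, 0.0779)  len=0.5507
  (v8,v10,v11) [-+-] → (-0.508788, 1.07423, 0.0779)–(-0.9086, 0.9086, 0.0779)  len=0.4328
  (v9,v12,v10) [--+] → (-2.22992, 0.108976, 0.0779)–(-1.60869, 1.60869, 0.0779)  len=1.6233
  (v10,v12,v13) [+-+] → (-2.22992, 0.108976, 0.0779)–(-2.27507, 0, 0.0779)  len=0.1180
  (v10,v13,v11) [++-] → (-1.11937, 0.399812, 0.0779)–(-0.9086, 0.9086, 0.0779)  len=0.5507
  (v11,v13,v14) [-+-] → (-1.11937, 0.399812, 0.0779)–(-1.285, 0, 0.0779)  len=0.4328
  (v12,v15,v13) [--+] → (-1.65383, -1.49971, 0.0779)–(-2.27507, 0, 0.0779)  len=1.6233
  (v13,v15,v16) [+-+] → (-1.65383, -1.49971, 0.0779)–(-1.60869, -1.60869, 0.0779)  len=0.1180
  (v13,v16,v14) [++-] → (-1.07423, -0.508788, 0.0779)–(-1.285, 0, 0.0779)  len=0.5507
  (v14,v16,v17) [-+-] → (-1.07423, -0.508788, 0.0779)–(-0.9086, -0.9086, 0.0779)  len=0.4328
  (v15,v18,v16) [--+] → (-0.108976, -2.22992, 0.0779)–(-1.60869, -1.60869, 0.0779)  len=1.6233
  (v16,v18,v19) [+-+] → (-0.108976, -2.22992, 0.0779)–(0, -2.27507, 0.0779)  len=0.1180
  (v16,v19,v17) [++-] → (-0.399812, -1.11937, 0.0779)–(-0.9086, -0.9086, 0.0779)  len=0.5507
  (v17,v19,v20) [-+-] → (-0.399812, -1.11937, 0.0779)–(0, -1.285, 0.0779)  len=0.4328
  (v18,v21,v19) [--+] → (1.49971, -1.65383, 0.0779)–(0, -2.27507, 0.0779)  len=1.6233
  (v19,v21,v22) [+-+] → (1.49971, -1.65383, 0.0779)–(1.60869, -1.60869, 0.0779)  len=0.1180
  (v19,v22,v20) [++-] → (0.508788, -1.07423, 0.0779)–(0, -1.285, 0.0779)  len=0.5507
  (v20,v22,v23) [-+-] → (0.508788, -1.07423, 0.0779)–(0.9086, -0.9086, 0.0779)  len=0.4328
  (v21,v0,v22) [--+] → (2.22992, -0.108976, 0.0779)–(1.60869, -1.60869, 0.0779)  len=1.6233
  (v22,v0,v1) [+-+] → (2.22992, -0.108976, 0.0779)–(2.27507, 0, 0.0779)  len=0.1180
  (v22,v1,v23) [++-] → (1.11937, -0.399812, 0.0779)–(0.9086, -0.9086, 0.0779)  len=0.5507
  (v23,v1,v2) [-+-] → (1.11937, -0.399812, 0.0779)–(1.285, 0, 0.0779)  len=0.4328

Chained into 2 loop(s):
  loop 1: 16 segments, perimeter = 13.9300
  loop 2: 16 segments, perimeter = 7.8678
Total perimeter = 21.798

loops=2 perimeter=21.798
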